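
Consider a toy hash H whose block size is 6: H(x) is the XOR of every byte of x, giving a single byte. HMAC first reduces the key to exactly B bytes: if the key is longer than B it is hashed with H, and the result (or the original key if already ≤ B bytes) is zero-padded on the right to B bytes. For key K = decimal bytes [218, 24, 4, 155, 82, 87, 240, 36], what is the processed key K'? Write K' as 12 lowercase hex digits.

|K| = 8 > B = 6, so first hash the key.
H(K): XOR da⊕18⊕04⊕9b⊕52⊕57⊕f0⊕24 = 8c.
Zero-pad H(K) = 8c to 6 bytes: K' = 8c 00 00 00 00 00.

8c0000000000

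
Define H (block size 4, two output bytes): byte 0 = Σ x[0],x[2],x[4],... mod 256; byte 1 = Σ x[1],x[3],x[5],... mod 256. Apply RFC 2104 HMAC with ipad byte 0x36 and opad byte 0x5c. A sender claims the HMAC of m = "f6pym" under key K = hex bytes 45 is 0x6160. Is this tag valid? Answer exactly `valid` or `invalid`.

invalid

Key hex bytes 45 is 1 byte ≤ B = 4; zero-pad to 4 bytes: K' = 45 00 00 00.
K' ⊕ ipad = 73 36 36 36; K' ⊕ opad = 19 5c 5c 5c.
Inner hash: even-index sum = 492 mod 256 = 236; odd-index sum = 283 mod 256 = 27 → ec 1b.
Outer hash (recomputed tag): even-index sum = 353 mod 256 = 97; odd-index sum = 211 mod 256 = 211 → 61 d3.
Recomputed tag = 61d3; claimed = 6160 → mismatch.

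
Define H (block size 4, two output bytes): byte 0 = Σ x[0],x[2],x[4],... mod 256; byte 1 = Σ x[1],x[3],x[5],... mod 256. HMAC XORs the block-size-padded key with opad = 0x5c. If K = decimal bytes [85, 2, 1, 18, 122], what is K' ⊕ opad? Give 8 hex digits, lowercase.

8c485c5c

Key decimal bytes [85, 2, 1, 18, 122] = 55 02 01 12 7a is 5 bytes > B = 4, so hash it first: H(key) = d0 14, then zero-pad to 4 bytes: K' = d0 14 00 00.
XOR each byte with 0x5c: d0⊕5c=8c, 14⊕5c=48, 00⊕5c=5c, 00⊕5c=5c.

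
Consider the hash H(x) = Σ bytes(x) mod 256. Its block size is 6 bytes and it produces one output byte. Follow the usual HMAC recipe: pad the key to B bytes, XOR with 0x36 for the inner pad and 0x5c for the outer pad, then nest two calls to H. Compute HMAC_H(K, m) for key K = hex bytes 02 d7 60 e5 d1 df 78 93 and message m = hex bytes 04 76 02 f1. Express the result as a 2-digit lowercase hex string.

Key hex bytes 02 d7 60 e5 d1 df 78 93 is 8 bytes > B = 6, so hash it first: H(key) = d9, then zero-pad to 6 bytes: K' = d9 00 00 00 00 00.
K' ⊕ ipad = ef 36 36 36 36 36.  K' ⊕ opad = 85 5c 5c 5c 5c 5c.
Inner input = (K'⊕ipad) ∥ m = ef 36 36 36 36 36 ∥ 04 76 02 f1.
Inner hash: sum = 239+54+54+54+54+54+4+118+2+241 = 874; mod 256 = 106 → 6a.
Outer input = (K'⊕opad) ∥ inner = 85 5c 5c 5c 5c 5c ∥ 6a.
Outer hash (tag): sum = 133+92+92+92+92+92+106 = 699; mod 256 = 187 → bb.

bb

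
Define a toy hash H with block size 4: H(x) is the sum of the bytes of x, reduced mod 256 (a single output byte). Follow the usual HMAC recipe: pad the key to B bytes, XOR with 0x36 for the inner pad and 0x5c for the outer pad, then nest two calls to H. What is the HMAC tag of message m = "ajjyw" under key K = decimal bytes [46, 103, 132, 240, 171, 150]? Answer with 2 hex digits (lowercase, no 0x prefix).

Key decimal bytes [46, 103, 132, 240, 171, 150] = 2e 67 84 f0 ab 96 is 6 bytes > B = 4, so hash it first: H(key) = 4a, then zero-pad to 4 bytes: K' = 4a 00 00 00.
K' ⊕ ipad = 7c 36 36 36.  K' ⊕ opad = 16 5c 5c 5c.
Inner input = (K'⊕ipad) ∥ m = 7c 36 36 36 ∥ 61 6a 6a 79 77.
Inner hash: sum = 124+54+54+54+97+106+106+121+119 = 835; mod 256 = 67 → 43.
Outer input = (K'⊕opad) ∥ inner = 16 5c 5c 5c ∥ 43.
Outer hash (tag): sum = 22+92+92+92+67 = 365; mod 256 = 109 → 6d.

6d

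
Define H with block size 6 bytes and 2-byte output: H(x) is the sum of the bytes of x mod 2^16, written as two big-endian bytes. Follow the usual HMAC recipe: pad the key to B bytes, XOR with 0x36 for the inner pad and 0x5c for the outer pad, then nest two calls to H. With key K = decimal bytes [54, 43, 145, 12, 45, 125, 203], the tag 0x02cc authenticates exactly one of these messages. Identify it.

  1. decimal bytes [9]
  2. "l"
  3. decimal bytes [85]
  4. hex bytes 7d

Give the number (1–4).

4

Key decimal bytes [54, 43, 145, 12, 45, 125, 203] = 36 2b 91 0c 2d 7d cb is 7 bytes > B = 6, so hash it first: H(key) = 02 73, then zero-pad to 6 bytes: K' = 02 73 00 00 00 00.
K' ⊕ ipad = 34 45 36 36 36 36; K' ⊕ opad = 5e 2f 5c 5c 5c 5c.
m1: inner = H(34 45 36 36 36 36 09) = 01 5a; tag = H(5e 2f 5c 5c 5c 5c 01 5a) = 0258
m2: inner = H(34 45 36 36 36 36 6c) = 01 bd; tag = H(5e 2f 5c 5c 5c 5c 01 bd) = 02bb
m3: inner = H(34 45 36 36 36 36 55) = 01 a6; tag = H(5e 2f 5c 5c 5c 5c 01 a6) = 02a4
m4: inner = H(34 45 36 36 36 36 7d) = 01 ce; tag = H(5e 2f 5c 5c 5c 5c 01 ce) = 02cc ← matches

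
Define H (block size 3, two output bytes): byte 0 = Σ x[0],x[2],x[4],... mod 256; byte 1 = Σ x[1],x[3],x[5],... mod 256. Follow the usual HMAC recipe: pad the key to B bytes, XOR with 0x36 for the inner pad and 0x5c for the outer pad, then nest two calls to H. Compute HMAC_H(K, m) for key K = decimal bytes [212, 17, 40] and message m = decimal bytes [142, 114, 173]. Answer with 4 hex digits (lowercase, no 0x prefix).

5ebf

Key decimal bytes [212, 17, 40] = d4 11 28 is exactly B = 3 bytes: K' = d4 11 28.
K' ⊕ ipad = e2 27 1e.  K' ⊕ opad = 88 4d 74.
Inner input = (K'⊕ipad) ∥ m = e2 27 1e ∥ 8e 72 ad.
Inner hash: even-index sum = 370 mod 256 = 114; odd-index sum = 354 mod 256 = 98 → 72 62.
Outer input = (K'⊕opad) ∥ inner = 88 4d 74 ∥ 72 62.
Outer hash (tag): even-index sum = 350 mod 256 = 94; odd-index sum = 191 mod 256 = 191 → 5e bf.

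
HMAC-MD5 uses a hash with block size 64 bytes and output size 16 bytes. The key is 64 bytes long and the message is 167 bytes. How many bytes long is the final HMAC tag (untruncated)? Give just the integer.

16

The tag is one MD5 digest: 16 bytes.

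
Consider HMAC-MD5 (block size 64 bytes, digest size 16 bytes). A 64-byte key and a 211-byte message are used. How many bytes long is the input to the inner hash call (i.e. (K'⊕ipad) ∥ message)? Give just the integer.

275

Key is 64 ≤ 64 bytes, zero-padded: |K'| = 64.
Inner input = (K'⊕ipad) ∥ m → 64 + 211 = 275 bytes.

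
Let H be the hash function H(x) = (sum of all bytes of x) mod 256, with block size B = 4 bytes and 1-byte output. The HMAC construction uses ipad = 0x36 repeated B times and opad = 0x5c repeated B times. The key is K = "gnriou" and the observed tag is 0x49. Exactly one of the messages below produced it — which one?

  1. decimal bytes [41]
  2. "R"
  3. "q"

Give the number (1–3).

1

Key "gnriou" = 67 6e 72 69 6f 75 is 6 bytes > B = 4, so hash it first: H(key) = 94, then zero-pad to 4 bytes: K' = 94 00 00 00.
K' ⊕ ipad = a2 36 36 36; K' ⊕ opad = c8 5c 5c 5c.
m1: inner = H(a2 36 36 36 29) = 6d; tag = H(c8 5c 5c 5c 6d) = 49 ← matches
m2: inner = H(a2 36 36 36 52) = 96; tag = H(c8 5c 5c 5c 96) = 72
m3: inner = H(a2 36 36 36 71) = b5; tag = H(c8 5c 5c 5c b5) = 91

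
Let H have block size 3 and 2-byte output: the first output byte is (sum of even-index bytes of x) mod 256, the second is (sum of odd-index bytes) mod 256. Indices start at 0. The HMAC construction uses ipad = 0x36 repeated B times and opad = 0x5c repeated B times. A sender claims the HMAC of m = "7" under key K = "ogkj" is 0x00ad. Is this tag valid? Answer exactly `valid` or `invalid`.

Key "ogkj" = 6f 67 6b 6a is 4 bytes > B = 3, so hash it first: H(key) = da d1, then zero-pad to 3 bytes: K' = da d1 00.
K' ⊕ ipad = ec e7 36; K' ⊕ opad = 86 8d 5c.
Inner hash: even-index sum = 290 mod 256 = 34; odd-index sum = 286 mod 256 = 30 → 22 1e.
Outer hash (recomputed tag): even-index sum = 256 mod 256 = 0; odd-index sum = 175 mod 256 = 175 → 00 af.
Recomputed tag = 00af; claimed = 00ad → mismatch.

invalid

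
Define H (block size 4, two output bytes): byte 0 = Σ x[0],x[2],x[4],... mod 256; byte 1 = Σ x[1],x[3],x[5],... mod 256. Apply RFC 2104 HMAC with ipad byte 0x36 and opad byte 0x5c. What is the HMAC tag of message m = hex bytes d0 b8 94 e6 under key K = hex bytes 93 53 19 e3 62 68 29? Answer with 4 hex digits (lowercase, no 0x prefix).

Key hex bytes 93 53 19 e3 62 68 29 is 7 bytes > B = 4, so hash it first: H(key) = 37 9e, then zero-pad to 4 bytes: K' = 37 9e 00 00.
K' ⊕ ipad = 01 a8 36 36.  K' ⊕ opad = 6b c2 5c 5c.
Inner input = (K'⊕ipad) ∥ m = 01 a8 36 36 ∥ d0 b8 94 e6.
Inner hash: even-index sum = 411 mod 256 = 155; odd-index sum = 636 mod 256 = 124 → 9b 7c.
Outer input = (K'⊕opad) ∥ inner = 6b c2 5c 5c ∥ 9b 7c.
Outer hash (tag): even-index sum = 354 mod 256 = 98; odd-index sum = 410 mod 256 = 154 → 62 9a.

629a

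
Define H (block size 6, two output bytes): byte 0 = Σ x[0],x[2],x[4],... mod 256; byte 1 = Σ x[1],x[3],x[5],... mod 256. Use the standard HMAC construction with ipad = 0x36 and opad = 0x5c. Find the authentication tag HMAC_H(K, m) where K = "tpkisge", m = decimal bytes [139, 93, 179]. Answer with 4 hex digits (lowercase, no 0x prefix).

ce13

Key "tpkisge" = 74 70 6b 69 73 67 65 is 7 bytes > B = 6, so hash it first: H(key) = b7 40, then zero-pad to 6 bytes: K' = b7 40 00 00 00 00.
K' ⊕ ipad = 81 76 36 36 36 36.  K' ⊕ opad = eb 1c 5c 5c 5c 5c.
Inner input = (K'⊕ipad) ∥ m = 81 76 36 36 36 36 ∥ 8b 5d b3.
Inner hash: even-index sum = 555 mod 256 = 43; odd-index sum = 319 mod 256 = 63 → 2b 3f.
Outer input = (K'⊕opad) ∥ inner = eb 1c 5c 5c 5c 5c ∥ 2b 3f.
Outer hash (tag): even-index sum = 462 mod 256 = 206; odd-index sum = 275 mod 256 = 19 → ce 13.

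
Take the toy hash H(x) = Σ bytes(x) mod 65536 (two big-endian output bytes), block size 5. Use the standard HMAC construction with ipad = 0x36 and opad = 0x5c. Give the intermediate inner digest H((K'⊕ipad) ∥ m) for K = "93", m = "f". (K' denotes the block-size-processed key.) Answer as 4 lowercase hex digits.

011c

Key "93" = 39 33 is 2 bytes ≤ B = 5; zero-pad to 5 bytes: K' = 39 33 00 00 00.
K' ⊕ ipad = 0f 05 36 36 36.
Inner input = 0f 05 36 36 36 ∥ 66.
Inner hash: sum = 15+5+54+54+54+102 = 284 → 01 1c.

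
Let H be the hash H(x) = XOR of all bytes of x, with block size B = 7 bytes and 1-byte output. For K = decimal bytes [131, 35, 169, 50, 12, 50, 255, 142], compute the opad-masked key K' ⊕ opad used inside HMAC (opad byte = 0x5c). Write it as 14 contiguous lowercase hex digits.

285c5c5c5c5c5c

Key decimal bytes [131, 35, 169, 50, 12, 50, 255, 142] = 83 23 a9 32 0c 32 ff 8e is 8 bytes > B = 7, so hash it first: H(key) = 74, then zero-pad to 7 bytes: K' = 74 00 00 00 00 00 00.
XOR each byte with 0x5c: 74⊕5c=28, 00⊕5c=5c, 00⊕5c=5c, 00⊕5c=5c, 00⊕5c=5c, 00⊕5c=5c, 00⊕5c=5c.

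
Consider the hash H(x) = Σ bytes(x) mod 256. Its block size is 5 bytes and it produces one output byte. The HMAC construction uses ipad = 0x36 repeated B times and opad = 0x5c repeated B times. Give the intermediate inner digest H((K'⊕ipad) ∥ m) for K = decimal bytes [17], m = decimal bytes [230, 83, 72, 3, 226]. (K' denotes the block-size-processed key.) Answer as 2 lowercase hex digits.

Key decimal bytes [17] = 11 is 1 byte ≤ B = 5; zero-pad to 5 bytes: K' = 11 00 00 00 00.
K' ⊕ ipad = 27 36 36 36 36.
Inner input = 27 36 36 36 36 ∥ e6 53 48 03 e2.
Inner hash: sum = 39+54+54+54+54+230+83+72+3+226 = 869; mod 256 = 101 → 65.

65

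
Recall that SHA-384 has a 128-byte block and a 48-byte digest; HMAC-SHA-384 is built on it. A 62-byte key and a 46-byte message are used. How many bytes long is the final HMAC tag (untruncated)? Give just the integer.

48

The tag is one SHA-384 digest: 48 bytes.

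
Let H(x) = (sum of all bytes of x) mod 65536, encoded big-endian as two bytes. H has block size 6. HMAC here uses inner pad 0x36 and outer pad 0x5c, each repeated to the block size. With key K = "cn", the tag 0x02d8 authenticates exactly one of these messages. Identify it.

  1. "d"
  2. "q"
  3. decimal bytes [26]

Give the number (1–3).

2

Key "cn" = 63 6e is 2 bytes ≤ B = 6; zero-pad to 6 bytes: K' = 63 6e 00 00 00 00.
K' ⊕ ipad = 55 58 36 36 36 36; K' ⊕ opad = 3f 32 5c 5c 5c 5c.
m1: inner = H(55 58 36 36 36 36 64) = 01 e9; tag = H(3f 32 5c 5c 5c 5c 01 e9) = 02cb
m2: inner = H(55 58 36 36 36 36 71) = 01 f6; tag = H(3f 32 5c 5c 5c 5c 01 f6) = 02d8 ← matches
m3: inner = H(55 58 36 36 36 36 1a) = 01 9f; tag = H(3f 32 5c 5c 5c 5c 01 9f) = 0281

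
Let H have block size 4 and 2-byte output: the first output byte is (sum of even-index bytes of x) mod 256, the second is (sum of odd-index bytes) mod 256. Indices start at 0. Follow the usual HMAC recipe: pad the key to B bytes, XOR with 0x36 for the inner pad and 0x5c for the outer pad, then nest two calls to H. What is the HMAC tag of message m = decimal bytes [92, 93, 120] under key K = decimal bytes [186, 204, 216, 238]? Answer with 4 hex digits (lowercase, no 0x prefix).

b871

Key decimal bytes [186, 204, 216, 238] = ba cc d8 ee is exactly B = 4 bytes: K' = ba cc d8 ee.
K' ⊕ ipad = 8c fa ee d8.  K' ⊕ opad = e6 90 84 b2.
Inner input = (K'⊕ipad) ∥ m = 8c fa ee d8 ∥ 5c 5d 78.
Inner hash: even-index sum = 590 mod 256 = 78; odd-index sum = 559 mod 256 = 47 → 4e 2f.
Outer input = (K'⊕opad) ∥ inner = e6 90 84 b2 ∥ 4e 2f.
Outer hash (tag): even-index sum = 440 mod 256 = 184; odd-index sum = 369 mod 256 = 113 → b8 71.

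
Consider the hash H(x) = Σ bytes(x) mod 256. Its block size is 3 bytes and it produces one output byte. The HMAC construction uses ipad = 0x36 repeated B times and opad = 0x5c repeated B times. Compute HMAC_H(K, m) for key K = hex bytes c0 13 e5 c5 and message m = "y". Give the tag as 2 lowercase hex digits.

09

Key hex bytes c0 13 e5 c5 is 4 bytes > B = 3, so hash it first: H(key) = 7d, then zero-pad to 3 bytes: K' = 7d 00 00.
K' ⊕ ipad = 4b 36 36.  K' ⊕ opad = 21 5c 5c.
Inner input = (K'⊕ipad) ∥ m = 4b 36 36 ∥ 79.
Inner hash: sum = 75+54+54+121 = 304; mod 256 = 48 → 30.
Outer input = (K'⊕opad) ∥ inner = 21 5c 5c ∥ 30.
Outer hash (tag): sum = 33+92+92+48 = 265; mod 256 = 9 → 09.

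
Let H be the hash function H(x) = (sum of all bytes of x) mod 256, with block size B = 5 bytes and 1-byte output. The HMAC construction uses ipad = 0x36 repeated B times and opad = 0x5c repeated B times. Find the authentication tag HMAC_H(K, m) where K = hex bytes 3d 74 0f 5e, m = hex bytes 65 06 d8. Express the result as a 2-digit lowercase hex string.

a1

Key hex bytes 3d 74 0f 5e is 4 bytes ≤ B = 5; zero-pad to 5 bytes: K' = 3d 74 0f 5e 00.
K' ⊕ ipad = 0b 42 39 68 36.  K' ⊕ opad = 61 28 53 02 5c.
Inner input = (K'⊕ipad) ∥ m = 0b 42 39 68 36 ∥ 65 06 d8.
Inner hash: sum = 11+66+57+104+54+101+6+216 = 615; mod 256 = 103 → 67.
Outer input = (K'⊕opad) ∥ inner = 61 28 53 02 5c ∥ 67.
Outer hash (tag): sum = 97+40+83+2+92+103 = 417; mod 256 = 161 → a1.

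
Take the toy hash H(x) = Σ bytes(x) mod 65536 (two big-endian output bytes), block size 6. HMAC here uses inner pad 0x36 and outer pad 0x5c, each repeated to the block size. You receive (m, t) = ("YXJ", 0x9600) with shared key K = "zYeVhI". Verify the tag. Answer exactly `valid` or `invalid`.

Key "zYeVhI" = 7a 59 65 56 68 49 is exactly B = 6 bytes: K' = 7a 59 65 56 68 49.
K' ⊕ ipad = 4c 6f 53 60 5e 7f; K' ⊕ opad = 26 05 39 0a 34 15.
Inner hash: sum = 76+111+83+96+94+127+89+88+74 = 838 → 03 46.
Outer hash (recomputed tag): sum = 38+5+57+10+52+21+3+70 = 256 → 01 00.
Recomputed tag = 0100; claimed = 9600 → mismatch.

invalid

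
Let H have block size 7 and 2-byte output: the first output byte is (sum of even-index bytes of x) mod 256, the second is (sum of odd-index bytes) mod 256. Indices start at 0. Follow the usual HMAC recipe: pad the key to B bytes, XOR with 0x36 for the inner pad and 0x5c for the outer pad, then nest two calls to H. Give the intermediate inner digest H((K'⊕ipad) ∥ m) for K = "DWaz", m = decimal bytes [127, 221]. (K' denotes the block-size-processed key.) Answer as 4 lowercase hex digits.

Key "DWaz" = 44 57 61 7a is 4 bytes ≤ B = 7; zero-pad to 7 bytes: K' = 44 57 61 7a 00 00 00.
K' ⊕ ipad = 72 61 57 4c 36 36 36.
Inner input = 72 61 57 4c 36 36 36 ∥ 7f dd.
Inner hash: even-index sum = 530 mod 256 = 18; odd-index sum = 354 mod 256 = 98 → 12 62.

1262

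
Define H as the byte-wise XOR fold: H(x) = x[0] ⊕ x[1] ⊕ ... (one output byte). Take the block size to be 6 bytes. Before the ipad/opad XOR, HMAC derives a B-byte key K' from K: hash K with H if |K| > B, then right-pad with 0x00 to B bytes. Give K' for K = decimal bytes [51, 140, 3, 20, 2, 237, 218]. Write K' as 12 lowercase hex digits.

|K| = 7 > B = 6, so first hash the key.
H(K): XOR 33⊕8c⊕03⊕14⊕02⊕ed⊕da = 9d.
Zero-pad H(K) = 9d to 6 bytes: K' = 9d 00 00 00 00 00.

9d0000000000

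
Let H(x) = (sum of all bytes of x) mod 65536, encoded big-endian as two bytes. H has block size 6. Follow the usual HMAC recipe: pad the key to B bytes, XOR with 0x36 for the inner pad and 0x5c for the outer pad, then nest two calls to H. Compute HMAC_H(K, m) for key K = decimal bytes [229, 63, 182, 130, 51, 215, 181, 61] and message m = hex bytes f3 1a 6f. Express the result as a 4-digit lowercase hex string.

Key decimal bytes [229, 63, 182, 130, 51, 215, 181, 61] = e5 3f b6 82 33 d7 b5 3d is 8 bytes > B = 6, so hash it first: H(key) = 04 58, then zero-pad to 6 bytes: K' = 04 58 00 00 00 00.
K' ⊕ ipad = 32 6e 36 36 36 36.  K' ⊕ opad = 58 04 5c 5c 5c 5c.
Inner input = (K'⊕ipad) ∥ m = 32 6e 36 36 36 36 ∥ f3 1a 6f.
Inner hash: sum = 50+110+54+54+54+54+243+26+111 = 756 → 02 f4.
Outer input = (K'⊕opad) ∥ inner = 58 04 5c 5c 5c 5c ∥ 02 f4.
Outer hash (tag): sum = 88+4+92+92+92+92+2+244 = 706 → 02 c2.

02c2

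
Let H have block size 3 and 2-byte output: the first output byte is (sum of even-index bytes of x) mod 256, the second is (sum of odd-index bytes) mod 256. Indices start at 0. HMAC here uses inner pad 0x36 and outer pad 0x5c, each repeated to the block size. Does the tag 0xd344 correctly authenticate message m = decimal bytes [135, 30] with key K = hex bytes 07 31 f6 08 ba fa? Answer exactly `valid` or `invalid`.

Key hex bytes 07 31 f6 08 ba fa is 6 bytes > B = 3, so hash it first: H(key) = b7 33, then zero-pad to 3 bytes: K' = b7 33 00.
K' ⊕ ipad = 81 05 36; K' ⊕ opad = eb 6f 5c.
Inner hash: even-index sum = 213 mod 256 = 213; odd-index sum = 140 mod 256 = 140 → d5 8c.
Outer hash (recomputed tag): even-index sum = 467 mod 256 = 211; odd-index sum = 324 mod 256 = 68 → d3 44.
Recomputed tag = d344; claimed = d344 → match.

valid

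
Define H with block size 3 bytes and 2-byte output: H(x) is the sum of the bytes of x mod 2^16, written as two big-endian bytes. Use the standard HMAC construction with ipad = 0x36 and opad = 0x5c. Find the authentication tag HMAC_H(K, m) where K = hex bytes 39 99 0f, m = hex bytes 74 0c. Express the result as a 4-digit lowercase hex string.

01f5

Key hex bytes 39 99 0f is exactly B = 3 bytes: K' = 39 99 0f.
K' ⊕ ipad = 0f af 39.  K' ⊕ opad = 65 c5 53.
Inner input = (K'⊕ipad) ∥ m = 0f af 39 ∥ 74 0c.
Inner hash: sum = 15+175+57+116+12 = 375 → 01 77.
Outer input = (K'⊕opad) ∥ inner = 65 c5 53 ∥ 01 77.
Outer hash (tag): sum = 101+197+83+1+119 = 501 → 01 f5.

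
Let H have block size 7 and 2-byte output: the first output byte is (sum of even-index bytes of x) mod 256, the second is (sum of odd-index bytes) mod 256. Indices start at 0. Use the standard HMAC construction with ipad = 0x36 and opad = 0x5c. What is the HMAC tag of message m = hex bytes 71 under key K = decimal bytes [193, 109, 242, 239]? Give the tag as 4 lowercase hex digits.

de67

Key decimal bytes [193, 109, 242, 239] = c1 6d f2 ef is 4 bytes ≤ B = 7; zero-pad to 7 bytes: K' = c1 6d f2 ef 00 00 00.
K' ⊕ ipad = f7 5b c4 d9 36 36 36.  K' ⊕ opad = 9d 31 ae b3 5c 5c 5c.
Inner input = (K'⊕ipad) ∥ m = f7 5b c4 d9 36 36 36 ∥ 71.
Inner hash: even-index sum = 551 mod 256 = 39; odd-index sum = 475 mod 256 = 219 → 27 db.
Outer input = (K'⊕opad) ∥ inner = 9d 31 ae b3 5c 5c 5c ∥ 27 db.
Outer hash (tag): even-index sum = 734 mod 256 = 222; odd-index sum = 359 mod 256 = 103 → de 67.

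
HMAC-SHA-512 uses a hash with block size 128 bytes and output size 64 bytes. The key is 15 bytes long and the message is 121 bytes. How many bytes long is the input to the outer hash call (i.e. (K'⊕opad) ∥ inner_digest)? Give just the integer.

192

Key is 15 ≤ 128 bytes, zero-padded: |K'| = 128.
Outer input = (K'⊕opad) ∥ H(inner) → 128 + 64 = 192 bytes.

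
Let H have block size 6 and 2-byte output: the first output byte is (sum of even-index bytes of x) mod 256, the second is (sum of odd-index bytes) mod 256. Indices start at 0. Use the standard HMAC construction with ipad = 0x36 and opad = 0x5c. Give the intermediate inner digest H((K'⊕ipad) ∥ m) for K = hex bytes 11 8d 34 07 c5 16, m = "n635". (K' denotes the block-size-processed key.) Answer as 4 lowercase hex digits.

Key hex bytes 11 8d 34 07 c5 16 is exactly B = 6 bytes: K' = 11 8d 34 07 c5 16.
K' ⊕ ipad = 27 bb 02 31 f3 20.
Inner input = 27 bb 02 31 f3 20 ∥ 6e 36 33 35.
Inner hash: even-index sum = 445 mod 256 = 189; odd-index sum = 375 mod 256 = 119 → bd 77.

bd77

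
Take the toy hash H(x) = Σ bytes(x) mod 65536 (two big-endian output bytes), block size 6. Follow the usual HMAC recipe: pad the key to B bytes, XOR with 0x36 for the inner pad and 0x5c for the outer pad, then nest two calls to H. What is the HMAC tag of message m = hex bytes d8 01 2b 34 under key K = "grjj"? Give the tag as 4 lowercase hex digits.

Key "grjj" = 67 72 6a 6a is 4 bytes ≤ B = 6; zero-pad to 6 bytes: K' = 67 72 6a 6a 00 00.
K' ⊕ ipad = 51 44 5c 5c 36 36.  K' ⊕ opad = 3b 2e 36 36 5c 5c.
Inner input = (K'⊕ipad) ∥ m = 51 44 5c 5c 36 36 ∥ d8 01 2b 34.
Inner hash: sum = 81+68+92+92+54+54+216+1+43+52 = 753 → 02 f1.
Outer input = (K'⊕opad) ∥ inner = 3b 2e 36 36 5c 5c ∥ 02 f1.
Outer hash (tag): sum = 59+46+54+54+92+92+2+241 = 640 → 02 80.

0280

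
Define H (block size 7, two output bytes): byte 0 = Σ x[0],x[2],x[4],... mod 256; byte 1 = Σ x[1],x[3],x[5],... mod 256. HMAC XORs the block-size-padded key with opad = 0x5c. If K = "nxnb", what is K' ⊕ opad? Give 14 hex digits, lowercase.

3224323e5c5c5c

Key "nxnb" = 6e 78 6e 62 is 4 bytes ≤ B = 7; zero-pad to 7 bytes: K' = 6e 78 6e 62 00 00 00.
XOR each byte with 0x5c: 6e⊕5c=32, 78⊕5c=24, 6e⊕5c=32, 62⊕5c=3e, 00⊕5c=5c, 00⊕5c=5c, 00⊕5c=5c.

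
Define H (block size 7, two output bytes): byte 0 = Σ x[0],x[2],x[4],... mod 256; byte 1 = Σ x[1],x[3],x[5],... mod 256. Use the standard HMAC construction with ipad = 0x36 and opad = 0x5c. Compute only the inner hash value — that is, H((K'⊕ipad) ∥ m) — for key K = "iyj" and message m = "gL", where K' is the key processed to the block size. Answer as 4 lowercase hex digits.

Key "iyj" = 69 79 6a is 3 bytes ≤ B = 7; zero-pad to 7 bytes: K' = 69 79 6a 00 00 00 00.
K' ⊕ ipad = 5f 4f 5c 36 36 36 36.
Inner input = 5f 4f 5c 36 36 36 36 ∥ 67 4c.
Inner hash: even-index sum = 371 mod 256 = 115; odd-index sum = 290 mod 256 = 34 → 73 22.

7322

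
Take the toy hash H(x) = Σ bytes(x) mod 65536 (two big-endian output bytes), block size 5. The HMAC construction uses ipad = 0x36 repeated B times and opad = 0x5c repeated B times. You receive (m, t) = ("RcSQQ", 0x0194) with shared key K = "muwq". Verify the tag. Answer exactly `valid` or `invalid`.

invalid

Key "muwq" = 6d 75 77 71 is 4 bytes ≤ B = 5; zero-pad to 5 bytes: K' = 6d 75 77 71 00.
K' ⊕ ipad = 5b 43 41 47 36; K' ⊕ opad = 31 29 2b 2d 5c.
Inner hash: sum = 91+67+65+71+54+82+99+83+81+81 = 774 → 03 06.
Outer hash (recomputed tag): sum = 49+41+43+45+92+3+6 = 279 → 01 17.
Recomputed tag = 0117; claimed = 0194 → mismatch.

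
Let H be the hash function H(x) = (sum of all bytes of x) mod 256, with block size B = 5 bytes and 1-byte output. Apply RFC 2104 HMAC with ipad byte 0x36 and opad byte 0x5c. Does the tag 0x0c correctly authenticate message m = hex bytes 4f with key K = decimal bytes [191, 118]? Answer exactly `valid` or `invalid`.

invalid

Key decimal bytes [191, 118] = bf 76 is 2 bytes ≤ B = 5; zero-pad to 5 bytes: K' = bf 76 00 00 00.
K' ⊕ ipad = 89 40 36 36 36; K' ⊕ opad = e3 2a 5c 5c 5c.
Inner hash: sum = 137+64+54+54+54+79 = 442; mod 256 = 186 → ba.
Outer hash (recomputed tag): sum = 227+42+92+92+92+186 = 731; mod 256 = 219 → db.
Recomputed tag = db; claimed = 0c → mismatch.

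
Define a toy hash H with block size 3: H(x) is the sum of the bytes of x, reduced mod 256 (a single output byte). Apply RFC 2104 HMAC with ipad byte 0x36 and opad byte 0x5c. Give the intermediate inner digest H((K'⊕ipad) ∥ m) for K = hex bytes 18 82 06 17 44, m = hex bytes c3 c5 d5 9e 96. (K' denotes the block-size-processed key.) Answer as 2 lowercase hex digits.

ca

Key hex bytes 18 82 06 17 44 is 5 bytes > B = 3, so hash it first: H(key) = fb, then zero-pad to 3 bytes: K' = fb 00 00.
K' ⊕ ipad = cd 36 36.
Inner input = cd 36 36 ∥ c3 c5 d5 9e 96.
Inner hash: sum = 205+54+54+195+197+213+158+150 = 1226; mod 256 = 202 → ca.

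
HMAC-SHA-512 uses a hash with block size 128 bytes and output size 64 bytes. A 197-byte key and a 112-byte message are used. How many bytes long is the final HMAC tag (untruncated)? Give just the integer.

64

The tag is one SHA-512 digest: 64 bytes.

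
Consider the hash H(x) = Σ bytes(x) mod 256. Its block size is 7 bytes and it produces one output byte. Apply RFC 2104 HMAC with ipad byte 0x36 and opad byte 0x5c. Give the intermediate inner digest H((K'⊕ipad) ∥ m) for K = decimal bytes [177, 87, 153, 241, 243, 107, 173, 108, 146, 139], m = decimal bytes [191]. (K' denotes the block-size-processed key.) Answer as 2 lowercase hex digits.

Key decimal bytes [177, 87, 153, 241, 243, 107, 173, 108, 146, 139] = b1 57 99 f1 f3 6b ad 6c 92 8b is 10 bytes > B = 7, so hash it first: H(key) = 26, then zero-pad to 7 bytes: K' = 26 00 00 00 00 00 00.
K' ⊕ ipad = 10 36 36 36 36 36 36.
Inner input = 10 36 36 36 36 36 36 ∥ bf.
Inner hash: sum = 16+54+54+54+54+54+54+191 = 531; mod 256 = 19 → 13.

13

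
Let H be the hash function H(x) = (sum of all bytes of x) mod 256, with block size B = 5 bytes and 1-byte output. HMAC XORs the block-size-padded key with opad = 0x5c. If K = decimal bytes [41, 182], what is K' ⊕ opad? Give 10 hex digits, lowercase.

75ea5c5c5c

Key decimal bytes [41, 182] = 29 b6 is 2 bytes ≤ B = 5; zero-pad to 5 bytes: K' = 29 b6 00 00 00.
XOR each byte with 0x5c: 29⊕5c=75, b6⊕5c=ea, 00⊕5c=5c, 00⊕5c=5c, 00⊕5c=5c.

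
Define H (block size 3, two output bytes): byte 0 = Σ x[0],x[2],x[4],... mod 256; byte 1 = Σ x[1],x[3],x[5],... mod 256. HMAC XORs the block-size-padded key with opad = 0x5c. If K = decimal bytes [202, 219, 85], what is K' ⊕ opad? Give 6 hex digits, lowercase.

968709

Key decimal bytes [202, 219, 85] = ca db 55 is exactly B = 3 bytes: K' = ca db 55.
XOR each byte with 0x5c: ca⊕5c=96, db⊕5c=87, 55⊕5c=09.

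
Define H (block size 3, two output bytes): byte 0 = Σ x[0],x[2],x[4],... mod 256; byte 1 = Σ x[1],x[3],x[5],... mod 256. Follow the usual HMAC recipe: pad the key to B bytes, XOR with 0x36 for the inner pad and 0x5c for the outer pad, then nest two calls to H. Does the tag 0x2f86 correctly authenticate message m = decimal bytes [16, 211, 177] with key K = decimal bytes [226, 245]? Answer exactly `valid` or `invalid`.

invalid

Key decimal bytes [226, 245] = e2 f5 is 2 bytes ≤ B = 3; zero-pad to 3 bytes: K' = e2 f5 00.
K' ⊕ ipad = d4 c3 36; K' ⊕ opad = be a9 5c.
Inner hash: even-index sum = 477 mod 256 = 221; odd-index sum = 388 mod 256 = 132 → dd 84.
Outer hash (recomputed tag): even-index sum = 414 mod 256 = 158; odd-index sum = 390 mod 256 = 134 → 9e 86.
Recomputed tag = 9e86; claimed = 2f86 → mismatch.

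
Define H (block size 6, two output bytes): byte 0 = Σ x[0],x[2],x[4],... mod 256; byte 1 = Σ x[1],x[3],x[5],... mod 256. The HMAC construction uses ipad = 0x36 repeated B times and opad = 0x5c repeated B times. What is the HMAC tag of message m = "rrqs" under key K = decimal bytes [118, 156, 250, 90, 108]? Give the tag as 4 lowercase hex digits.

Key decimal bytes [118, 156, 250, 90, 108] = 76 9c fa 5a 6c is 5 bytes ≤ B = 6; zero-pad to 6 bytes: K' = 76 9c fa 5a 6c 00.
K' ⊕ ipad = 40 aa cc 6c 5a 36.  K' ⊕ opad = 2a c0 a6 06 30 5c.
Inner input = (K'⊕ipad) ∥ m = 40 aa cc 6c 5a 36 ∥ 72 72 71 73.
Inner hash: even-index sum = 585 mod 256 = 73; odd-index sum = 561 mod 256 = 49 → 49 31.
Outer input = (K'⊕opad) ∥ inner = 2a c0 a6 06 30 5c ∥ 49 31.
Outer hash (tag): even-index sum = 329 mod 256 = 73; odd-index sum = 339 mod 256 = 83 → 49 53.

4953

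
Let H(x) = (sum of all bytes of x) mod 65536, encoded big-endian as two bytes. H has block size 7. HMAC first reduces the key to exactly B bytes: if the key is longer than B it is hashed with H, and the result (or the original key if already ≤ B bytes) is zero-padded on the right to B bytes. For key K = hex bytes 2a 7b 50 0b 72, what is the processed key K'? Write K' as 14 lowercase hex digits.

2a7b500b720000

Key hex bytes 2a 7b 50 0b 72 is 5 bytes ≤ B = 7; zero-pad to 7 bytes: K' = 2a 7b 50 0b 72 00 00.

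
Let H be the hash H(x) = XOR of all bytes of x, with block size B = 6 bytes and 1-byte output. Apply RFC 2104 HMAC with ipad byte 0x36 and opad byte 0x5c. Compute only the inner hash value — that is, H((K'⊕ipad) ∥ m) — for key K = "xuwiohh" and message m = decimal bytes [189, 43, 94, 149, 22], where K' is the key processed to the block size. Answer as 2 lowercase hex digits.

37

Key "xuwiohh" = 78 75 77 69 6f 68 68 is 7 bytes > B = 6, so hash it first: H(key) = 7c, then zero-pad to 6 bytes: K' = 7c 00 00 00 00 00.
K' ⊕ ipad = 4a 36 36 36 36 36.
Inner input = 4a 36 36 36 36 36 ∥ bd 2b 5e 95 16.
Inner hash: XOR 4a⊕36⊕36⊕36⊕36⊕36⊕bd⊕2b⊕5e⊕95⊕16 = 37.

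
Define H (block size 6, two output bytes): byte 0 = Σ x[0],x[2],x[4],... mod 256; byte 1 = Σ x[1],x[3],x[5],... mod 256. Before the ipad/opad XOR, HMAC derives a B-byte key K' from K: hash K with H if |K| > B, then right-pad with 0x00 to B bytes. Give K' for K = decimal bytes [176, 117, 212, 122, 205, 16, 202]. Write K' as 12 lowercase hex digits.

1bff00000000

|K| = 7 > B = 6, so first hash the key.
H(K): even-index sum = 795 mod 256 = 27; odd-index sum = 255 mod 256 = 255 → 1b ff.
Zero-pad H(K) = 1b ff to 6 bytes: K' = 1b ff 00 00 00 00.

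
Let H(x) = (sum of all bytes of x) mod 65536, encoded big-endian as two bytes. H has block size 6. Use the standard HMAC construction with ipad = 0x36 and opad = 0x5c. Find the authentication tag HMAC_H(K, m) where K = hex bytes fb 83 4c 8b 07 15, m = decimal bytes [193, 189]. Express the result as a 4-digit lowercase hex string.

Key hex bytes fb 83 4c 8b 07 15 is exactly B = 6 bytes: K' = fb 83 4c 8b 07 15.
K' ⊕ ipad = cd b5 7a bd 31 23.  K' ⊕ opad = a7 df 10 d7 5b 49.
Inner input = (K'⊕ipad) ∥ m = cd b5 7a bd 31 23 ∥ c1 bd.
Inner hash: sum = 205+181+122+189+49+35+193+189 = 1163 → 04 8b.
Outer input = (K'⊕opad) ∥ inner = a7 df 10 d7 5b 49 ∥ 04 8b.
Outer hash (tag): sum = 167+223+16+215+91+73+4+139 = 928 → 03 a0.

03a0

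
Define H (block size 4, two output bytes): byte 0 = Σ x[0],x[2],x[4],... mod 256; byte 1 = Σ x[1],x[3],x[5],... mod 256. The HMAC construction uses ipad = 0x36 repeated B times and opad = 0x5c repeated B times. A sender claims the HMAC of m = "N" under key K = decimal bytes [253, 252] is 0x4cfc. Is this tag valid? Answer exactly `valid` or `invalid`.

valid

Key decimal bytes [253, 252] = fd fc is 2 bytes ≤ B = 4; zero-pad to 4 bytes: K' = fd fc 00 00.
K' ⊕ ipad = cb ca 36 36; K' ⊕ opad = a1 a0 5c 5c.
Inner hash: even-index sum = 335 mod 256 = 79; odd-index sum = 256 mod 256 = 0 → 4f 00.
Outer hash (recomputed tag): even-index sum = 332 mod 256 = 76; odd-index sum = 252 mod 256 = 252 → 4c fc.
Recomputed tag = 4cfc; claimed = 4cfc → match.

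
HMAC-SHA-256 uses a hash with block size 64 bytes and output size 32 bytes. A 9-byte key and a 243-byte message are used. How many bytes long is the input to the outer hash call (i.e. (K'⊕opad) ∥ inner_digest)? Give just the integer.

Key is 9 ≤ 64 bytes, zero-padded: |K'| = 64.
Outer input = (K'⊕opad) ∥ H(inner) → 64 + 32 = 96 bytes.

96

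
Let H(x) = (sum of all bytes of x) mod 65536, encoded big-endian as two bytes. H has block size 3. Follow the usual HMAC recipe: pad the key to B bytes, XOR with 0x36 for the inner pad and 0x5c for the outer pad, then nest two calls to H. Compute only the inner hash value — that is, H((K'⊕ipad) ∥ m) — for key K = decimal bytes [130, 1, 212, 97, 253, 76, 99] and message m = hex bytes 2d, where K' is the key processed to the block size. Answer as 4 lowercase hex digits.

Key decimal bytes [130, 1, 212, 97, 253, 76, 99] = 82 01 d4 61 fd 4c 63 is 7 bytes > B = 3, so hash it first: H(key) = 03 64, then zero-pad to 3 bytes: K' = 03 64 00.
K' ⊕ ipad = 35 52 36.
Inner input = 35 52 36 ∥ 2d.
Inner hash: sum = 53+82+54+45 = 234 → 00 ea.

00ea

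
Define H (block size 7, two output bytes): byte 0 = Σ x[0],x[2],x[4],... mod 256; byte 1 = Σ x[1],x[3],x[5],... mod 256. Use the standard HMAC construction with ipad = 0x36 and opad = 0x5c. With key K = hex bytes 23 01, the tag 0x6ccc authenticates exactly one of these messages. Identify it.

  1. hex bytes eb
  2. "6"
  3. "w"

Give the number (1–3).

Key hex bytes 23 01 is 2 bytes ≤ B = 7; zero-pad to 7 bytes: K' = 23 01 00 00 00 00 00.
K' ⊕ ipad = 15 37 36 36 36 36 36; K' ⊕ opad = 7f 5d 5c 5c 5c 5c 5c.
m1: inner = H(15 37 36 36 36 36 36 eb) = b7 8e; tag = H(7f 5d 5c 5c 5c 5c 5c b7 8e) = 21cc
m2: inner = H(15 37 36 36 36 36 36 36) = b7 d9; tag = H(7f 5d 5c 5c 5c 5c 5c b7 d9) = 6ccc ← matches
m3: inner = H(15 37 36 36 36 36 36 77) = b7 1a; tag = H(7f 5d 5c 5c 5c 5c 5c b7 1a) = adcc

2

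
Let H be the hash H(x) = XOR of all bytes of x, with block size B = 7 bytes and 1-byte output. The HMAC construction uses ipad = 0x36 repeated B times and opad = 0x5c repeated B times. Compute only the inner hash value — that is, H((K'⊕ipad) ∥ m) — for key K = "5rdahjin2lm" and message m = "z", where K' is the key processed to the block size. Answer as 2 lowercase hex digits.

38

Key "5rdahjin2lm" = 35 72 64 61 68 6a 69 6e 32 6c 6d is 11 bytes > B = 7, so hash it first: H(key) = 74, then zero-pad to 7 bytes: K' = 74 00 00 00 00 00 00.
K' ⊕ ipad = 42 36 36 36 36 36 36.
Inner input = 42 36 36 36 36 36 36 ∥ 7a.
Inner hash: XOR 42⊕36⊕36⊕36⊕36⊕36⊕36⊕7a = 38.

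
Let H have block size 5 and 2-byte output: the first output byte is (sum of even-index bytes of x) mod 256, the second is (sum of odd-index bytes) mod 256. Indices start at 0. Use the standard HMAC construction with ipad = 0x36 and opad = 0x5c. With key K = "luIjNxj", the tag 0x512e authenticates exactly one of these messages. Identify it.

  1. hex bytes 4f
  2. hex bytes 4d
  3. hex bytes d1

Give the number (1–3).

3

Key "luIjNxj" = 6c 75 49 6a 4e 78 6a is 7 bytes > B = 5, so hash it first: H(key) = 6d 57, then zero-pad to 5 bytes: K' = 6d 57 00 00 00.
K' ⊕ ipad = 5b 61 36 36 36; K' ⊕ opad = 31 0b 5c 5c 5c.
m1: inner = H(5b 61 36 36 36 4f) = c7 e6; tag = H(31 0b 5c 5c 5c c7 e6) = cf2e
m2: inner = H(5b 61 36 36 36 4d) = c7 e4; tag = H(31 0b 5c 5c 5c c7 e4) = cd2e
m3: inner = H(5b 61 36 36 36 d1) = c7 68; tag = H(31 0b 5c 5c 5c c7 68) = 512e ← matches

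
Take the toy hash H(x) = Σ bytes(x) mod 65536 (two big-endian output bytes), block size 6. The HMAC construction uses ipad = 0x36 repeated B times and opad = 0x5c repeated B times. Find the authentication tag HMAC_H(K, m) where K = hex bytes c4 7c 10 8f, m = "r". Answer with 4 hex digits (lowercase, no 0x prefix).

038a

Key hex bytes c4 7c 10 8f is 4 bytes ≤ B = 6; zero-pad to 6 bytes: K' = c4 7c 10 8f 00 00.
K' ⊕ ipad = f2 4a 26 b9 36 36.  K' ⊕ opad = 98 20 4c d3 5c 5c.
Inner input = (K'⊕ipad) ∥ m = f2 4a 26 b9 36 36 ∥ 72.
Inner hash: sum = 242+74+38+185+54+54+114 = 761 → 02 f9.
Outer input = (K'⊕opad) ∥ inner = 98 20 4c d3 5c 5c ∥ 02 f9.
Outer hash (tag): sum = 152+32+76+211+92+92+2+249 = 906 → 03 8a.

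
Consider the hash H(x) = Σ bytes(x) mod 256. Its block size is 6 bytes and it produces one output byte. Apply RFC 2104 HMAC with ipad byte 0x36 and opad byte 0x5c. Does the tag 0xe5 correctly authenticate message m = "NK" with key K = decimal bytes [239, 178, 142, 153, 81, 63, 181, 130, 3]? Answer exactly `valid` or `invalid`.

valid

Key decimal bytes [239, 178, 142, 153, 81, 63, 181, 130, 3] = ef b2 8e 99 51 3f b5 82 03 is 9 bytes > B = 6, so hash it first: H(key) = 92, then zero-pad to 6 bytes: K' = 92 00 00 00 00 00.
K' ⊕ ipad = a4 36 36 36 36 36; K' ⊕ opad = ce 5c 5c 5c 5c 5c.
Inner hash: sum = 164+54+54+54+54+54+78+75 = 587; mod 256 = 75 → 4b.
Outer hash (recomputed tag): sum = 206+92+92+92+92+92+75 = 741; mod 256 = 229 → e5.
Recomputed tag = e5; claimed = e5 → match.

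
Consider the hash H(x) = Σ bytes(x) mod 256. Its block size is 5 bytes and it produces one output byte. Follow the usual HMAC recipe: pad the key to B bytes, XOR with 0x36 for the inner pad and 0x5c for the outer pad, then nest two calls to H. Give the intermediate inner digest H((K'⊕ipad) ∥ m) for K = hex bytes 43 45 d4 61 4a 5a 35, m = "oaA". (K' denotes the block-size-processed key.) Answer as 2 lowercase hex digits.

89

Key hex bytes 43 45 d4 61 4a 5a 35 is 7 bytes > B = 5, so hash it first: H(key) = 96, then zero-pad to 5 bytes: K' = 96 00 00 00 00.
K' ⊕ ipad = a0 36 36 36 36.
Inner input = a0 36 36 36 36 ∥ 6f 61 41.
Inner hash: sum = 160+54+54+54+54+111+97+65 = 649; mod 256 = 137 → 89.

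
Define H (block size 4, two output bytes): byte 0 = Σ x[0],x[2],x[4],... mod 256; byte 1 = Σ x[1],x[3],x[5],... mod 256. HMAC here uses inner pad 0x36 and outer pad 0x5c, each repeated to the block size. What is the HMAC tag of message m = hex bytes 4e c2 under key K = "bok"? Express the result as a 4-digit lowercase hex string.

Key "bok" = 62 6f 6b is 3 bytes ≤ B = 4; zero-pad to 4 bytes: K' = 62 6f 6b 00.
K' ⊕ ipad = 54 59 5d 36.  K' ⊕ opad = 3e 33 37 5c.
Inner input = (K'⊕ipad) ∥ m = 54 59 5d 36 ∥ 4e c2.
Inner hash: even-index sum = 255 mod 256 = 255; odd-index sum = 337 mod 256 = 81 → ff 51.
Outer input = (K'⊕opad) ∥ inner = 3e 33 37 5c ∥ ff 51.
Outer hash (tag): even-index sum = 372 mod 256 = 116; odd-index sum = 224 mod 256 = 224 → 74 e0.

74e0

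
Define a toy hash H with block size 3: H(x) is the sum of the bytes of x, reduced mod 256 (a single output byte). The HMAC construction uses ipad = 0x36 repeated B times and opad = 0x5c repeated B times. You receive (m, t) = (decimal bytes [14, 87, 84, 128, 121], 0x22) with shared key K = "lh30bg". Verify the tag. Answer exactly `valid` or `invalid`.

invalid

Key "lh30bg" = 6c 68 33 30 62 67 is 6 bytes > B = 3, so hash it first: H(key) = 00, then zero-pad to 3 bytes: K' = 00 00 00.
K' ⊕ ipad = 36 36 36; K' ⊕ opad = 5c 5c 5c.
Inner hash: sum = 54+54+54+14+87+84+128+121 = 596; mod 256 = 84 → 54.
Outer hash (recomputed tag): sum = 92+92+92+84 = 360; mod 256 = 104 → 68.
Recomputed tag = 68; claimed = 22 → mismatch.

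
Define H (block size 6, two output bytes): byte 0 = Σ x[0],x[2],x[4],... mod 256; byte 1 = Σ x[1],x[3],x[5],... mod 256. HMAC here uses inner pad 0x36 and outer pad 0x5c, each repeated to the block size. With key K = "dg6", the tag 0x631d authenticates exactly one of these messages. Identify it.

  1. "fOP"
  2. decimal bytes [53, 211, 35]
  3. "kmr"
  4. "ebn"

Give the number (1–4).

3

Key "dg6" = 64 67 36 is 3 bytes ≤ B = 6; zero-pad to 6 bytes: K' = 64 67 36 00 00 00.
K' ⊕ ipad = 52 51 00 36 36 36; K' ⊕ opad = 38 3b 6a 5c 5c 5c.
m1: inner = H(52 51 00 36 36 36 66 4f 50) = 3e 0c; tag = H(38 3b 6a 5c 5c 5c 3e 0c) = 3cff
m2: inner = H(52 51 00 36 36 36 35 d3 23) = e0 90; tag = H(38 3b 6a 5c 5c 5c e0 90) = de83
m3: inner = H(52 51 00 36 36 36 6b 6d 72) = 65 2a; tag = H(38 3b 6a 5c 5c 5c 65 2a) = 631d ← matches
m4: inner = H(52 51 00 36 36 36 65 62 6e) = 5b 1f; tag = H(38 3b 6a 5c 5c 5c 5b 1f) = 5912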